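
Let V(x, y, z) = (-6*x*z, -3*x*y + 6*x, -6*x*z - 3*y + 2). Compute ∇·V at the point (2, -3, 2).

∂V₁/∂x = -6*z
∂V₂/∂y = -3*x
∂V₃/∂z = -6*x
∇·V = -9*x - 6*z
At (2, -3, 2): -30.

-30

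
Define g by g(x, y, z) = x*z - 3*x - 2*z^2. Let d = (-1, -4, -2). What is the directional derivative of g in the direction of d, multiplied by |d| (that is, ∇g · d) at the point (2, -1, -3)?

-22

∂g/∂x = z - 3
∂g/∂y = 0
∂g/∂z = x - 4*z
∇g at (2, -1, -3) = (-6, 0, 14)
∇g · d = (-6)(-1) + (0)(-4) + (14)(-2) = -22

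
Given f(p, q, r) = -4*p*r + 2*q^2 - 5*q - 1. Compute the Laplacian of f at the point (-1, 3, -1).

4

∂²f/∂p² = 0
∂²f/∂q² = 4
∂²f/∂r² = 0
∇²f = 4
At (-1, 3, -1): 4.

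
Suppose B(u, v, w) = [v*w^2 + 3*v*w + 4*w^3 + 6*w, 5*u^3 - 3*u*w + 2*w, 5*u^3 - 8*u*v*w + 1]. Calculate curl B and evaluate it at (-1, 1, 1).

(3, 16, 8)

(∇×B)₁ = ∂B₃/∂v − ∂B₂/∂w = -8*u*w + 3*u - 2
(∇×B)₂ = ∂B₁/∂w − ∂B₃/∂u = -15*u^2 + 10*v*w + 3*v + 12*w^2 + 6
(∇×B)₃ = ∂B₂/∂u − ∂B₁/∂v = 15*u^2 - w^2 - 6*w
∇×B = (-8*u*w + 3*u - 2, -15*u^2 + 10*v*w + 3*v + 12*w^2 + 6, 15*u^2 - w^2 - 6*w)
At (-1, 1, 1): (3, 16, 8).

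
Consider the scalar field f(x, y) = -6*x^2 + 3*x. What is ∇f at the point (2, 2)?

∂f/∂x = -12*x + 3
∂f/∂y = 0
∇f = (-12*x + 3, 0)
At (2, 2): (-21, 0).

(-21, 0)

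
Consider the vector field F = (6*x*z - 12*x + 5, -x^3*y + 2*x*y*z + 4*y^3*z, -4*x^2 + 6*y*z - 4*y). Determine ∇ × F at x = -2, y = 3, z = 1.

(-94, -28, -30)

(∇×F)₁ = ∂F₃/∂y − ∂F₂/∂z = -2*x*y - 4*y^3 + 6*z - 4
(∇×F)₂ = ∂F₁/∂z − ∂F₃/∂x = 14*x
(∇×F)₃ = ∂F₂/∂x − ∂F₁/∂y = -3*x^2*y + 2*y*z
∇×F = (-2*x*y - 4*y^3 + 6*z - 4, 14*x, -3*x^2*y + 2*y*z)
At (-2, 3, 1): (-94, -28, -30).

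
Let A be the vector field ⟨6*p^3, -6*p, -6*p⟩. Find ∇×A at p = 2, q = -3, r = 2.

(0, 6, -6)

(∇×A)₁ = ∂A₃/∂q − ∂A₂/∂r = 0
(∇×A)₂ = ∂A₁/∂r − ∂A₃/∂p = 6
(∇×A)₃ = ∂A₂/∂p − ∂A₁/∂q = -6
∇×A = (0, 6, -6)
At (2, -3, 2): (0, 6, -6).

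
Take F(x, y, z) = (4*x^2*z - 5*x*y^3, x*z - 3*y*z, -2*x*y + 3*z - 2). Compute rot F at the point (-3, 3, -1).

(∇×F)₁ = ∂F₃/∂y − ∂F₂/∂z = -3*x + 3*y
(∇×F)₂ = ∂F₁/∂z − ∂F₃/∂x = 4*x^2 + 2*y
(∇×F)₃ = ∂F₂/∂x − ∂F₁/∂y = 15*x*y^2 + z
∇×F = (-3*x + 3*y, 4*x^2 + 2*y, 15*x*y^2 + z)
At (-3, 3, -1): (18, 42, -406).

(18, 42, -406)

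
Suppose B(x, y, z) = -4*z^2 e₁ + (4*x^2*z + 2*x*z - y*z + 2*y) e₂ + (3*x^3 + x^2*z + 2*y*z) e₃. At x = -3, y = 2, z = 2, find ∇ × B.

(-24, -85, -44)

(∇×B)₁ = ∂B₃/∂y − ∂B₂/∂z = -4*x^2 - 2*x + y + 2*z
(∇×B)₂ = ∂B₁/∂z − ∂B₃/∂x = -9*x^2 - 2*x*z - 8*z
(∇×B)₃ = ∂B₂/∂x − ∂B₁/∂y = 8*x*z + 2*z
∇×B = (-4*x^2 - 2*x + y + 2*z, -9*x^2 - 2*x*z - 8*z, 8*x*z + 2*z)
At (-3, 2, 2): (-24, -85, -44).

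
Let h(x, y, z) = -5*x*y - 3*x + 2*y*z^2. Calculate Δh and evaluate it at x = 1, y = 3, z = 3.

12

∂²h/∂x² = 0
∂²h/∂y² = 0
∂²h/∂z² = 4*y
∇²h = 4*y
At (1, 3, 3): 12.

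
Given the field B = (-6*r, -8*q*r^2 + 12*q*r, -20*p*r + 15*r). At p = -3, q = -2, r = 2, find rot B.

(∇×B)₁ = ∂B₃/∂q − ∂B₂/∂r = 16*q*r - 12*q
(∇×B)₂ = ∂B₁/∂r − ∂B₃/∂p = 20*r - 6
(∇×B)₃ = ∂B₂/∂p − ∂B₁/∂q = 0
∇×B = (16*q*r - 12*q, 20*r - 6, 0)
At (-3, -2, 2): (-40, 34, 0).

(-40, 34, 0)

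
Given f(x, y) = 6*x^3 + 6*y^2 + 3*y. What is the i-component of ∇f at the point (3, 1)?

(∇f)_1 = ∂f/∂x = 18*x^2
At (3, 1): 162.

162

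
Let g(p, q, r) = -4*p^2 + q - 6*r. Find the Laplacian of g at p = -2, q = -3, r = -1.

-8

∂²g/∂p² = -8
∂²g/∂q² = 0
∂²g/∂r² = 0
∇²g = -8
At (-2, -3, -1): -8.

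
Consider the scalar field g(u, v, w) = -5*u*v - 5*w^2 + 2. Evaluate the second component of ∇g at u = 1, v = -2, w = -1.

(∇g)_2 = ∂g/∂v = -5*u
At (1, -2, -1): -5.

-5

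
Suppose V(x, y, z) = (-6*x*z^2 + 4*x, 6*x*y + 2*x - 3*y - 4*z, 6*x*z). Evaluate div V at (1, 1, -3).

-41

∂V₁/∂x = -6*z^2 + 4
∂V₂/∂y = 6*x - 3
∂V₃/∂z = 6*x
∇·V = 12*x - 6*z^2 + 1
At (1, 1, -3): -41.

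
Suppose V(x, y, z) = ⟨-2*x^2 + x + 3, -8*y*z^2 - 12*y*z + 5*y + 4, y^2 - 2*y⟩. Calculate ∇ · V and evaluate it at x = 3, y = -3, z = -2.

∂V₁/∂x = -4*x + 1
∂V₂/∂y = -8*z^2 - 12*z + 5
∂V₃/∂z = 0
∇·V = -4*x - 8*z^2 - 12*z + 6
At (3, -3, -2): -14.

-14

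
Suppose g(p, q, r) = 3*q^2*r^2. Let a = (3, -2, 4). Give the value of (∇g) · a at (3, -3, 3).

972

∂g/∂p = 0
∂g/∂q = 6*q*r^2
∂g/∂r = 6*q^2*r
∇g at (3, -3, 3) = (0, -162, 162)
∇g · a = (0)(3) + (-162)(-2) + (162)(4) = 972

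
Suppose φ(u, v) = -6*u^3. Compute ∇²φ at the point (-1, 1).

36

∂²φ/∂u² = -36*u
∂²φ/∂v² = 0
∇²φ = -36*u
At (-1, 1): 36.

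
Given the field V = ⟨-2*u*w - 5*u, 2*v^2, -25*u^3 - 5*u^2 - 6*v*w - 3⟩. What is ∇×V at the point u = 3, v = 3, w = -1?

(∇×V)₁ = ∂V₃/∂v − ∂V₂/∂w = -6*w
(∇×V)₂ = ∂V₁/∂w − ∂V₃/∂u = 75*u^2 + 8*u
(∇×V)₃ = ∂V₂/∂u − ∂V₁/∂v = 0
∇×V = (-6*w, 75*u^2 + 8*u, 0)
At (3, 3, -1): (6, 699, 0).

(6, 699, 0)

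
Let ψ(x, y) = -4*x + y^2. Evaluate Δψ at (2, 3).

2

∂²ψ/∂x² = 0
∂²ψ/∂y² = 2
∇²ψ = 2
At (2, 3): 2.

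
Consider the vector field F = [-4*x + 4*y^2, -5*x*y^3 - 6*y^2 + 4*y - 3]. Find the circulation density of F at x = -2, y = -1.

13

∂F₂/∂x = -5*y^3
∂F₁/∂y = 8*y
Scalar curl = -5*y^3 - 8*y
At (-2, -1): 13.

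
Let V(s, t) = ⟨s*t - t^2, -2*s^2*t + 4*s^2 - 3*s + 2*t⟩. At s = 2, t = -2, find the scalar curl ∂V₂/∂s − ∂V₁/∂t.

23

∂V₂/∂s = -4*s*t + 8*s - 3
∂V₁/∂t = s - 2*t
Scalar curl = -4*s*t + 7*s + 2*t - 3
At (2, -2): 23.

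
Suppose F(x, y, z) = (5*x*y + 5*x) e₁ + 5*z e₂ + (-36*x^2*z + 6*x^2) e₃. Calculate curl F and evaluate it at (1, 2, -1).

(∇×F)₁ = ∂F₃/∂y − ∂F₂/∂z = -5
(∇×F)₂ = ∂F₁/∂z − ∂F₃/∂x = 72*x*z - 12*x
(∇×F)₃ = ∂F₂/∂x − ∂F₁/∂y = -5*x
∇×F = (-5, 72*x*z - 12*x, -5*x)
At (1, 2, -1): (-5, -84, -5).

(-5, -84, -5)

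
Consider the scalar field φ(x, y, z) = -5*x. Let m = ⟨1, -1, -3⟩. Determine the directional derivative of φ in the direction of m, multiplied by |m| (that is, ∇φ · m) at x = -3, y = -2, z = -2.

-5

∂φ/∂x = -5
∂φ/∂y = 0
∂φ/∂z = 0
∇φ at (-3, -2, -2) = (-5, 0, 0)
∇φ · m = (-5)(1) + (0)(-1) + (0)(-3) = -5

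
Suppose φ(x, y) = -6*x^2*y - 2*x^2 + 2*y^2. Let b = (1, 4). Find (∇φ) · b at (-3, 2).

∂φ/∂x = -12*x*y - 4*x
∂φ/∂y = -6*x^2 + 4*y
∇φ at (-3, 2) = (84, -46)
∇φ · b = (84)(1) + (-46)(4) = -100

-100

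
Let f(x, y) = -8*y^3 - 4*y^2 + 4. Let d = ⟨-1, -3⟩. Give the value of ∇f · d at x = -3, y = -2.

240

∂f/∂x = 0
∂f/∂y = -24*y^2 - 8*y
∇f at (-3, -2) = (0, -80)
∇f · d = (0)(-1) + (-80)(-3) = 240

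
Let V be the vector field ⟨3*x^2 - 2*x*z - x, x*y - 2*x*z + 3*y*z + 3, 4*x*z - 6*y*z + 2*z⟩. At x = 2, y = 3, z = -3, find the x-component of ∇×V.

13

(∇×V)_1 = ∂V₃/∂y − ∂V₂/∂z
= -6*z − (-2*x + 3*y)
= 2*x - 3*y - 6*z
At (2, 3, -3): 13.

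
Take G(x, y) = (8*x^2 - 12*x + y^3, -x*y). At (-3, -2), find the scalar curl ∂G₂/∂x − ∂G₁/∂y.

-10

∂G₂/∂x = -y
∂G₁/∂y = 3*y^2
Scalar curl = -3*y^2 - y
At (-3, -2): -10.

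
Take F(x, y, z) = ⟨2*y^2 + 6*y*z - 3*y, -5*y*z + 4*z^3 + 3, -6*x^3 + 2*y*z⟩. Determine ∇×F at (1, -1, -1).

(∇×F)₁ = ∂F₃/∂y − ∂F₂/∂z = 5*y - 12*z^2 + 2*z
(∇×F)₂ = ∂F₁/∂z − ∂F₃/∂x = 18*x^2 + 6*y
(∇×F)₃ = ∂F₂/∂x − ∂F₁/∂y = -4*y - 6*z + 3
∇×F = (5*y - 12*z^2 + 2*z, 18*x^2 + 6*y, -4*y - 6*z + 3)
At (1, -1, -1): (-19, 12, 13).

(-19, 12, 13)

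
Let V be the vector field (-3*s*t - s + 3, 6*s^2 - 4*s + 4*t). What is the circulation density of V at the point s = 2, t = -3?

26

∂V₂/∂s = 12*s - 4
∂V₁/∂t = -3*s
Scalar curl = 15*s - 4
At (2, -3): 26.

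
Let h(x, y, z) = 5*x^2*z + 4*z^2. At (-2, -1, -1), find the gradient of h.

(20, 0, 12)

∂h/∂x = 10*x*z
∂h/∂y = 0
∂h/∂z = 5*x^2 + 8*z
∇h = (10*x*z, 0, 5*x^2 + 8*z)
At (-2, -1, -1): (20, 0, 12).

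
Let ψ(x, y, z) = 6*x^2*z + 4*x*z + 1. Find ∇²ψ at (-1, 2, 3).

∂²ψ/∂x² = 12*z
∂²ψ/∂y² = 0
∂²ψ/∂z² = 0
∇²ψ = 12*z
At (-1, 2, 3): 36.

36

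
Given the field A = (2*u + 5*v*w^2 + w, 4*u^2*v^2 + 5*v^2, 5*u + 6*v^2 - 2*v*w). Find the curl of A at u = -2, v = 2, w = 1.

(22, 16, -69)

(∇×A)₁ = ∂A₃/∂v − ∂A₂/∂w = 12*v - 2*w
(∇×A)₂ = ∂A₁/∂w − ∂A₃/∂u = 10*v*w - 4
(∇×A)₃ = ∂A₂/∂u − ∂A₁/∂v = 8*u*v^2 - 5*w^2
∇×A = (12*v - 2*w, 10*v*w - 4, 8*u*v^2 - 5*w^2)
At (-2, 2, 1): (22, 16, -69).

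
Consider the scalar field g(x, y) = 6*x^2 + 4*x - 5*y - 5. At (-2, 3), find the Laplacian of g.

12

∂²g/∂x² = 12
∂²g/∂y² = 0
∇²g = 12
At (-2, 3): 12.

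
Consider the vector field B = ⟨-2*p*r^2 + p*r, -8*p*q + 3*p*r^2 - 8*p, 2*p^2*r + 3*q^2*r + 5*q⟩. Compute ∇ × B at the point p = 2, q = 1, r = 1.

(-1, -14, -13)

(∇×B)₁ = ∂B₃/∂q − ∂B₂/∂r = -6*p*r + 6*q*r + 5
(∇×B)₂ = ∂B₁/∂r − ∂B₃/∂p = -8*p*r + p
(∇×B)₃ = ∂B₂/∂p − ∂B₁/∂q = -8*q + 3*r^2 - 8
∇×B = (-6*p*r + 6*q*r + 5, -8*p*r + p, -8*q + 3*r^2 - 8)
At (2, 1, 1): (-1, -14, -13).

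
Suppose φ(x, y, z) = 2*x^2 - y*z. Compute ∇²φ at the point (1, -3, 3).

∂²φ/∂x² = 4
∂²φ/∂y² = 0
∂²φ/∂z² = 0
∇²φ = 4
At (1, -3, 3): 4.

4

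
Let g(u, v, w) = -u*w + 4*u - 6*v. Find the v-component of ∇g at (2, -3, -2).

-6

(∇g)_2 = ∂g/∂v = -6
At (2, -3, -2): -6.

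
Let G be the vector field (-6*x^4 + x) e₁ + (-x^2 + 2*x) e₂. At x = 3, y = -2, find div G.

∂G₁/∂x = -24*x^3 + 1
∂G₂/∂y = 0
∇·G = -24*x^3 + 1
At (3, -2): -647.

-647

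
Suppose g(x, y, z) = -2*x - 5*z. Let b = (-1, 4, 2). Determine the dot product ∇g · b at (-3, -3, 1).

∂g/∂x = -2
∂g/∂y = 0
∂g/∂z = -5
∇g at (-3, -3, 1) = (-2, 0, -5)
∇g · b = (-2)(-1) + (0)(4) + (-5)(2) = -8

-8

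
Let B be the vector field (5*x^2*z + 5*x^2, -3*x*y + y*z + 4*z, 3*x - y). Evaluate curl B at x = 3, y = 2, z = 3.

(∇×B)₁ = ∂B₃/∂y − ∂B₂/∂z = -y - 5
(∇×B)₂ = ∂B₁/∂z − ∂B₃/∂x = 5*x^2 - 3
(∇×B)₃ = ∂B₂/∂x − ∂B₁/∂y = -3*y
∇×B = (-y - 5, 5*x^2 - 3, -3*y)
At (3, 2, 3): (-7, 42, -6).

(-7, 42, -6)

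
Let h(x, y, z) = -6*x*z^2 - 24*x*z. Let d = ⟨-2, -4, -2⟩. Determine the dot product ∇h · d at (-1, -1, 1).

-12

∂h/∂x = -6*z^2 - 24*z
∂h/∂y = 0
∂h/∂z = -12*x*z - 24*x
∇h at (-1, -1, 1) = (-30, 0, 36)
∇h · d = (-30)(-2) + (0)(-4) + (36)(-2) = -12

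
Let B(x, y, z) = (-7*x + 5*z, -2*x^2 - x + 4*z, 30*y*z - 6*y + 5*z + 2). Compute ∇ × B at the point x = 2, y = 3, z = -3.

(∇×B)₁ = ∂B₃/∂y − ∂B₂/∂z = 30*z - 10
(∇×B)₂ = ∂B₁/∂z − ∂B₃/∂x = 5
(∇×B)₃ = ∂B₂/∂x − ∂B₁/∂y = -4*x - 1
∇×B = (30*z - 10, 5, -4*x - 1)
At (2, 3, -3): (-100, 5, -9).

(-100, 5, -9)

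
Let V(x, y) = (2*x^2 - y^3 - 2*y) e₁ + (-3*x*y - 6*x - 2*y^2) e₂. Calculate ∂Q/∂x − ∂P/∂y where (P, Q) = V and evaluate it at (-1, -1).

∂V₂/∂x = -3*y - 6
∂V₁/∂y = -3*y^2 - 2
Scalar curl = 3*y^2 - 3*y - 4
At (-1, -1): 2.

2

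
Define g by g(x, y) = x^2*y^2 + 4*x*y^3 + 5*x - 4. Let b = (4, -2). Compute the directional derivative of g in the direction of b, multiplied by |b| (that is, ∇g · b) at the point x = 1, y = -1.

-8

∂g/∂x = 2*x*y^2 + 4*y^3 + 5
∂g/∂y = 2*x^2*y + 12*x*y^2
∇g at (1, -1) = (3, 10)
∇g · b = (3)(4) + (10)(-2) = -8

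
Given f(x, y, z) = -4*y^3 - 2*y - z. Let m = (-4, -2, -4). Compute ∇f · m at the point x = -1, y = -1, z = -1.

∂f/∂x = 0
∂f/∂y = -12*y^2 - 2
∂f/∂z = -1
∇f at (-1, -1, -1) = (0, -14, -1)
∇f · m = (0)(-4) + (-14)(-2) + (-1)(-4) = 32

32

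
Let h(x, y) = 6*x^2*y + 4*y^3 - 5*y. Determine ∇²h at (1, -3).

-108

∂²h/∂x² = 12*y
∂²h/∂y² = 24*y
∇²h = 36*y
At (1, -3): -108.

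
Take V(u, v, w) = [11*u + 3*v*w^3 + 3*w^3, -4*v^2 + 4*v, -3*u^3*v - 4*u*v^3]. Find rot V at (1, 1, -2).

(-15, 85, 24)

(∇×V)₁ = ∂V₃/∂v − ∂V₂/∂w = -3*u^3 - 12*u*v^2
(∇×V)₂ = ∂V₁/∂w − ∂V₃/∂u = 9*u^2*v + 4*v^3 + 9*v*w^2 + 9*w^2
(∇×V)₃ = ∂V₂/∂u − ∂V₁/∂v = -3*w^3
∇×V = (-3*u^3 - 12*u*v^2, 9*u^2*v + 4*v^3 + 9*v*w^2 + 9*w^2, -3*w^3)
At (1, 1, -2): (-15, 85, 24).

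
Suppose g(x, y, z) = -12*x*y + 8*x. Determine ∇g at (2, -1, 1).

∂g/∂x = -12*y + 8
∂g/∂y = -12*x
∂g/∂z = 0
∇g = (-12*y + 8, -12*x, 0)
At (2, -1, 1): (20, -24, 0).

(20, -24, 0)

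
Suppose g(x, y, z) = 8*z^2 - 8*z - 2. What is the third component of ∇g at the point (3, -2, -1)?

-24

(∇g)_3 = ∂g/∂z = 16*z - 8
At (3, -2, -1): -24.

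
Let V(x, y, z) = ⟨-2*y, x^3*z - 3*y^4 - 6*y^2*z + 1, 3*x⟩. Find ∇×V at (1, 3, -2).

(∇×V)₁ = ∂V₃/∂y − ∂V₂/∂z = -x^3 + 6*y^2
(∇×V)₂ = ∂V₁/∂z − ∂V₃/∂x = -3
(∇×V)₃ = ∂V₂/∂x − ∂V₁/∂y = 3*x^2*z + 2
∇×V = (-x^3 + 6*y^2, -3, 3*x^2*z + 2)
At (1, 3, -2): (53, -3, -4).

(53, -3, -4)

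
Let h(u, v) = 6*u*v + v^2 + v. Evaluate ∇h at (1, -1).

(-6, 5)

∂h/∂u = 6*v
∂h/∂v = 6*u + 2*v + 1
∇h = (6*v, 6*u + 2*v + 1)
At (1, -1): (-6, 5).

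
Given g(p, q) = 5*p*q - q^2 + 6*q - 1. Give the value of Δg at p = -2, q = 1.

∂²g/∂p² = 0
∂²g/∂q² = -2
∇²g = -2
At (-2, 1): -2.

-2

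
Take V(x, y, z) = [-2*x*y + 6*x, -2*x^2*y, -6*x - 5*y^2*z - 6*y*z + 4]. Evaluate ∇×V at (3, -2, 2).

(28, 6, 30)

(∇×V)₁ = ∂V₃/∂y − ∂V₂/∂z = -10*y*z - 6*z
(∇×V)₂ = ∂V₁/∂z − ∂V₃/∂x = 6
(∇×V)₃ = ∂V₂/∂x − ∂V₁/∂y = -4*x*y + 2*x
∇×V = (-10*y*z - 6*z, 6, -4*x*y + 2*x)
At (3, -2, 2): (28, 6, 30).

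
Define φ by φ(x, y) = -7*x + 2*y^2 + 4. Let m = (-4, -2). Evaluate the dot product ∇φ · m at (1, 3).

4

∂φ/∂x = -7
∂φ/∂y = 4*y
∇φ at (1, 3) = (-7, 12)
∇φ · m = (-7)(-4) + (12)(-2) = 4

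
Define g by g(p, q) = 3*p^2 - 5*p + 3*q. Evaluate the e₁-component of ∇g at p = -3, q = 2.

-23

(∇g)_1 = ∂g/∂p = 6*p - 5
At (-3, 2): -23.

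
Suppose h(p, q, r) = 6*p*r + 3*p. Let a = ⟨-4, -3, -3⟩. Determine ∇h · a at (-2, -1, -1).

48

∂h/∂p = 6*r + 3
∂h/∂q = 0
∂h/∂r = 6*p
∇h at (-2, -1, -1) = (-3, 0, -12)
∇h · a = (-3)(-4) + (0)(-3) + (-12)(-3) = 48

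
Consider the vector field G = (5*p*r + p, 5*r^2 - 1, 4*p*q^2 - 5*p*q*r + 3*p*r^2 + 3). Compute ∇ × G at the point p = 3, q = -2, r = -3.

(27, 2, 0)

(∇×G)₁ = ∂G₃/∂q − ∂G₂/∂r = 8*p*q - 5*p*r - 10*r
(∇×G)₂ = ∂G₁/∂r − ∂G₃/∂p = 5*p - 4*q^2 + 5*q*r - 3*r^2
(∇×G)₃ = ∂G₂/∂p − ∂G₁/∂q = 0
∇×G = (8*p*q - 5*p*r - 10*r, 5*p - 4*q^2 + 5*q*r - 3*r^2, 0)
At (3, -2, -3): (27, 2, 0).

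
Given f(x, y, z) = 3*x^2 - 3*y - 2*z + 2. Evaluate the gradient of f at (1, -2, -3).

(6, -3, -2)

∂f/∂x = 6*x
∂f/∂y = -3
∂f/∂z = -2
∇f = (6*x, -3, -2)
At (1, -2, -3): (6, -3, -2).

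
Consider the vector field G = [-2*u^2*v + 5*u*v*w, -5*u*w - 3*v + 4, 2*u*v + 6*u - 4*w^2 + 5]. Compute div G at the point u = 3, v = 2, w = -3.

∂G₁/∂u = -4*u*v + 5*v*w
∂G₂/∂v = -3
∂G₃/∂w = -8*w
∇·G = -4*u*v + 5*v*w - 8*w - 3
At (3, 2, -3): -33.

-33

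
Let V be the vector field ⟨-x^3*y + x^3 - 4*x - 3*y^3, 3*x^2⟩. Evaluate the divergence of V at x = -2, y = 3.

∂V₁/∂x = -3*x^2*y + 3*x^2 - 4
∂V₂/∂y = 0
∇·V = -3*x^2*y + 3*x^2 - 4
At (-2, 3): -28.

-28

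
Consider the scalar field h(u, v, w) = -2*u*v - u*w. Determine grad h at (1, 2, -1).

(-3, -2, -1)

∂h/∂u = -2*v - w
∂h/∂v = -2*u
∂h/∂w = -u
∇h = (-2*v - w, -2*u, -u)
At (1, 2, -1): (-3, -2, -1).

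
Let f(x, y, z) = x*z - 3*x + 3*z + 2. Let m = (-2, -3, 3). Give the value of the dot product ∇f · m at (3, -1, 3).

∂f/∂x = z - 3
∂f/∂y = 0
∂f/∂z = x + 3
∇f at (3, -1, 3) = (0, 0, 6)
∇f · m = (0)(-2) + (0)(-3) + (6)(3) = 18

18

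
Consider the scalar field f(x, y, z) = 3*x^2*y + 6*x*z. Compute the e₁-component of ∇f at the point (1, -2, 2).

0

(∇f)_1 = ∂f/∂x = 6*x*y + 6*z
At (1, -2, 2): 0.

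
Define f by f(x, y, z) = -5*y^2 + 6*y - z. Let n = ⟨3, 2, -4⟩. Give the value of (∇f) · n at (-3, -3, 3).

∂f/∂x = 0
∂f/∂y = -10*y + 6
∂f/∂z = -1
∇f at (-3, -3, 3) = (0, 36, -1)
∇f · n = (0)(3) + (36)(2) + (-1)(-4) = 76

76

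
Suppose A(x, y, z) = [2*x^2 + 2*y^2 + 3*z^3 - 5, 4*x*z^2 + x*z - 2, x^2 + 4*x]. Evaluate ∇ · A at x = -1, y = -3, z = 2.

∂A₁/∂x = 4*x
∂A₂/∂y = 0
∂A₃/∂z = 0
∇·A = 4*x
At (-1, -3, 2): -4.

-4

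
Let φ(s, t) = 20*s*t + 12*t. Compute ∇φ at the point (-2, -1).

∂φ/∂s = 20*t
∂φ/∂t = 20*s + 12
∇φ = (20*t, 20*s + 12)
At (-2, -1): (-20, -28).

(-20, -28)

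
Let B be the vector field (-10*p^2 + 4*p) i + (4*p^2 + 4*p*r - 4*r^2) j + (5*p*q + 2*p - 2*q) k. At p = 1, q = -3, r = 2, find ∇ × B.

(∇×B)₁ = ∂B₃/∂q − ∂B₂/∂r = p + 8*r - 2
(∇×B)₂ = ∂B₁/∂r − ∂B₃/∂p = -5*q - 2
(∇×B)₃ = ∂B₂/∂p − ∂B₁/∂q = 8*p + 4*r
∇×B = (p + 8*r - 2, -5*q - 2, 8*p + 4*r)
At (1, -3, 2): (15, 13, 16).

(15, 13, 16)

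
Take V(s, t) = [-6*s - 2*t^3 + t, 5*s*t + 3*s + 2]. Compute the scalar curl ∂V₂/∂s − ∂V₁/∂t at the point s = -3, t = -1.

∂V₂/∂s = 5*t + 3
∂V₁/∂t = -6*t^2 + 1
Scalar curl = 6*t^2 + 5*t + 2
At (-3, -1): 3.

3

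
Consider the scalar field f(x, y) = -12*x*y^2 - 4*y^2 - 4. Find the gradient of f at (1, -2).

∂f/∂x = -12*y^2
∂f/∂y = -24*x*y - 8*y
∇f = (-12*y^2, -24*x*y - 8*y)
At (1, -2): (-48, 64).

(-48, 64)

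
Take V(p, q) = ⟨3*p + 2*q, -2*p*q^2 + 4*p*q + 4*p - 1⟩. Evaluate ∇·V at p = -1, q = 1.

3

∂V₁/∂p = 3
∂V₂/∂q = -4*p*q + 4*p
∇·V = -4*p*q + 4*p + 3
At (-1, 1): 3.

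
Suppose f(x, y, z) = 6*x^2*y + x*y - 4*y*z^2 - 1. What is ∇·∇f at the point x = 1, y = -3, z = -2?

-12

∂²f/∂x² = 12*y
∂²f/∂y² = 0
∂²f/∂z² = -8*y
∇²f = 4*y
At (1, -3, -2): -12.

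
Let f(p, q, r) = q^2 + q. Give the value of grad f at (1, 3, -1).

(0, 7, 0)

∂f/∂p = 0
∂f/∂q = 2*q + 1
∂f/∂r = 0
∇f = (0, 2*q + 1, 0)
At (1, 3, -1): (0, 7, 0).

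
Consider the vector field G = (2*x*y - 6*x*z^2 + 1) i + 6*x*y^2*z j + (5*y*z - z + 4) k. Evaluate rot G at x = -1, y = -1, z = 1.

(∇×G)₁ = ∂G₃/∂y − ∂G₂/∂z = -6*x*y^2 + 5*z
(∇×G)₂ = ∂G₁/∂z − ∂G₃/∂x = -12*x*z
(∇×G)₃ = ∂G₂/∂x − ∂G₁/∂y = -2*x + 6*y^2*z
∇×G = (-6*x*y^2 + 5*z, -12*x*z, -2*x + 6*y^2*z)
At (-1, -1, 1): (11, 12, 8).

(11, 12, 8)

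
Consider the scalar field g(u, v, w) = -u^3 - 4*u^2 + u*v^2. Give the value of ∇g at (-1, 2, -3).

(9, -4, 0)

∂g/∂u = -3*u^2 - 8*u + v^2
∂g/∂v = 2*u*v
∂g/∂w = 0
∇g = (-3*u^2 - 8*u + v^2, 2*u*v, 0)
At (-1, 2, -3): (9, -4, 0).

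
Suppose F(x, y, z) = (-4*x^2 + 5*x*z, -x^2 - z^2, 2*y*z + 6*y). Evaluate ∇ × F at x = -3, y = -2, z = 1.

(10, -15, 6)

(∇×F)₁ = ∂F₃/∂y − ∂F₂/∂z = 4*z + 6
(∇×F)₂ = ∂F₁/∂z − ∂F₃/∂x = 5*x
(∇×F)₃ = ∂F₂/∂x − ∂F₁/∂y = -2*x
∇×F = (4*z + 6, 5*x, -2*x)
At (-3, -2, 1): (10, -15, 6).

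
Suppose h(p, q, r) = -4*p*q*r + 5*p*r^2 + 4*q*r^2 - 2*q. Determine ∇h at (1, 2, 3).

∂h/∂p = -4*q*r + 5*r^2
∂h/∂q = -4*p*r + 4*r^2 - 2
∂h/∂r = -4*p*q + 10*p*r + 8*q*r
∇h = (-4*q*r + 5*r^2, -4*p*r + 4*r^2 - 2, -4*p*q + 10*p*r + 8*q*r)
At (1, 2, 3): (21, 22, 70).

(21, 22, 70)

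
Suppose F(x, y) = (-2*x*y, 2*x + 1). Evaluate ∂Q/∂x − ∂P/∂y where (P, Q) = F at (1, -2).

4

∂F₂/∂x = 2
∂F₁/∂y = -2*x
Scalar curl = 2*x + 2
At (1, -2): 4.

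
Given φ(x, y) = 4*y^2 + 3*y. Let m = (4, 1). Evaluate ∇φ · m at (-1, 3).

27

∂φ/∂x = 0
∂φ/∂y = 8*y + 3
∇φ at (-1, 3) = (0, 27)
∇φ · m = (0)(4) + (27)(1) = 27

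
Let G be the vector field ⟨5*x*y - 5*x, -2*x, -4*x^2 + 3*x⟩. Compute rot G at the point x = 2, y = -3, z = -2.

(∇×G)₁ = ∂G₃/∂y − ∂G₂/∂z = 0
(∇×G)₂ = ∂G₁/∂z − ∂G₃/∂x = 8*x - 3
(∇×G)₃ = ∂G₂/∂x − ∂G₁/∂y = -5*x - 2
∇×G = (0, 8*x - 3, -5*x - 2)
At (2, -3, -2): (0, 13, -12).

(0, 13, -12)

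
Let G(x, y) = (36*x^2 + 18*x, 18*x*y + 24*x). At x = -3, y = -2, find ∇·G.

-252

∂G₁/∂x = 72*x + 18
∂G₂/∂y = 18*x
∇·G = 90*x + 18
At (-3, -2): -252.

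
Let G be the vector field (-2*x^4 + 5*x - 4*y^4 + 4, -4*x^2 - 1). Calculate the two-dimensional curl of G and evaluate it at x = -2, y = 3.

448

∂G₂/∂x = -8*x
∂G₁/∂y = -16*y^3
Scalar curl = -8*x + 16*y^3
At (-2, 3): 448.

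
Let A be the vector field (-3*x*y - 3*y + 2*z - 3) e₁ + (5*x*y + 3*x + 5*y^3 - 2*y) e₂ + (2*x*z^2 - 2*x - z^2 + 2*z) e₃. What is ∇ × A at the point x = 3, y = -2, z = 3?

(∇×A)₁ = ∂A₃/∂y − ∂A₂/∂z = 0
(∇×A)₂ = ∂A₁/∂z − ∂A₃/∂x = -2*z^2 + 4
(∇×A)₃ = ∂A₂/∂x − ∂A₁/∂y = 3*x + 5*y + 6
∇×A = (0, -2*z^2 + 4, 3*x + 5*y + 6)
At (3, -2, 3): (0, -14, 5).

(0, -14, 5)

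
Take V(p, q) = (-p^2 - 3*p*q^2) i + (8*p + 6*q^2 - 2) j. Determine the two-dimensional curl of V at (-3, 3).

-46

∂V₂/∂p = 8
∂V₁/∂q = -6*p*q
Scalar curl = 6*p*q + 8
At (-3, 3): -46.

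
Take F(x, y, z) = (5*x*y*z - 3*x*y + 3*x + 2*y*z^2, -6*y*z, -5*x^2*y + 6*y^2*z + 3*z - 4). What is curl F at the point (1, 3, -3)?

(∇×F)₁ = ∂F₃/∂y − ∂F₂/∂z = -5*x^2 + 12*y*z + 6*y
(∇×F)₂ = ∂F₁/∂z − ∂F₃/∂x = 15*x*y + 4*y*z
(∇×F)₃ = ∂F₂/∂x − ∂F₁/∂y = -5*x*z + 3*x - 2*z^2
∇×F = (-5*x^2 + 12*y*z + 6*y, 15*x*y + 4*y*z, -5*x*z + 3*x - 2*z^2)
At (1, 3, -3): (-95, 9, 0).

(-95, 9, 0)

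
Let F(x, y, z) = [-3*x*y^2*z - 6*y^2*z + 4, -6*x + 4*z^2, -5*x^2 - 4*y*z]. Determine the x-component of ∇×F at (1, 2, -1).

12

(∇×F)_1 = ∂F₃/∂y − ∂F₂/∂z
= -4*z − (8*z)
= -12*z
At (1, 2, -1): 12.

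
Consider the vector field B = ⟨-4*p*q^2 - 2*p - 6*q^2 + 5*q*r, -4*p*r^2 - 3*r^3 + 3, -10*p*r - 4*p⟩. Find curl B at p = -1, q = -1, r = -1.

(17, -11, -3)

(∇×B)₁ = ∂B₃/∂q − ∂B₂/∂r = 8*p*r + 9*r^2
(∇×B)₂ = ∂B₁/∂r − ∂B₃/∂p = 5*q + 10*r + 4
(∇×B)₃ = ∂B₂/∂p − ∂B₁/∂q = 8*p*q + 12*q - 4*r^2 - 5*r
∇×B = (8*p*r + 9*r^2, 5*q + 10*r + 4, 8*p*q + 12*q - 4*r^2 - 5*r)
At (-1, -1, -1): (17, -11, -3).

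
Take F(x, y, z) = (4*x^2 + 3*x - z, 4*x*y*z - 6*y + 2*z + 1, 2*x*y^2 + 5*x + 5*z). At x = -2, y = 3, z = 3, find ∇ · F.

-38

∂F₁/∂x = 8*x + 3
∂F₂/∂y = 4*x*z - 6
∂F₃/∂z = 5
∇·F = 4*x*z + 8*x + 2
At (-2, 3, 3): -38.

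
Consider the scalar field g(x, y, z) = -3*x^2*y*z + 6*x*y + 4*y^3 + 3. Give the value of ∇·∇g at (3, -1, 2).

∂²g/∂x² = -6*y*z
∂²g/∂y² = 24*y
∂²g/∂z² = 0
∇²g = -6*y*z + 24*y
At (3, -1, 2): -12.

-12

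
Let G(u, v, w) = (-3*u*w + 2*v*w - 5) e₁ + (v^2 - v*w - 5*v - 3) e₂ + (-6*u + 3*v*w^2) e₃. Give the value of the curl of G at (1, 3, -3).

(∇×G)₁ = ∂G₃/∂v − ∂G₂/∂w = v + 3*w^2
(∇×G)₂ = ∂G₁/∂w − ∂G₃/∂u = -3*u + 2*v + 6
(∇×G)₃ = ∂G₂/∂u − ∂G₁/∂v = -2*w
∇×G = (v + 3*w^2, -3*u + 2*v + 6, -2*w)
At (1, 3, -3): (30, 9, 6).

(30, 9, 6)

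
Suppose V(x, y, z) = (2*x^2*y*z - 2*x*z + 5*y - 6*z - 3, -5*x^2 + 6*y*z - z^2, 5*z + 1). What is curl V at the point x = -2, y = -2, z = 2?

(∇×V)₁ = ∂V₃/∂y − ∂V₂/∂z = -6*y + 2*z
(∇×V)₂ = ∂V₁/∂z − ∂V₃/∂x = 2*x^2*y - 2*x - 6
(∇×V)₃ = ∂V₂/∂x − ∂V₁/∂y = -2*x^2*z - 10*x - 5
∇×V = (-6*y + 2*z, 2*x^2*y - 2*x - 6, -2*x^2*z - 10*x - 5)
At (-2, -2, 2): (16, -18, -1).

(16, -18, -1)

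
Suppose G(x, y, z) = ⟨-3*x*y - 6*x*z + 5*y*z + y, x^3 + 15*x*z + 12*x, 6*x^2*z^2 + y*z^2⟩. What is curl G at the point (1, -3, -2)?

(-11, -69, -3)

(∇×G)₁ = ∂G₃/∂y − ∂G₂/∂z = -15*x + z^2
(∇×G)₂ = ∂G₁/∂z − ∂G₃/∂x = -12*x*z^2 - 6*x + 5*y
(∇×G)₃ = ∂G₂/∂x − ∂G₁/∂y = 3*x^2 + 3*x + 10*z + 11
∇×G = (-15*x + z^2, -12*x*z^2 - 6*x + 5*y, 3*x^2 + 3*x + 10*z + 11)
At (1, -3, -2): (-11, -69, -3).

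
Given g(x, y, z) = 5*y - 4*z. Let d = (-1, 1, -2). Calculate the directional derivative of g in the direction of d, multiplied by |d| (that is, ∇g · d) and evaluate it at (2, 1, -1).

13

∂g/∂x = 0
∂g/∂y = 5
∂g/∂z = -4
∇g at (2, 1, -1) = (0, 5, -4)
∇g · d = (0)(-1) + (5)(1) + (-4)(-2) = 13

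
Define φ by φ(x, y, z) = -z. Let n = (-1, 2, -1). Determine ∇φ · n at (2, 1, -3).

∂φ/∂x = 0
∂φ/∂y = 0
∂φ/∂z = -1
∇φ at (2, 1, -3) = (0, 0, -1)
∇φ · n = (0)(-1) + (0)(2) + (-1)(-1) = 1

1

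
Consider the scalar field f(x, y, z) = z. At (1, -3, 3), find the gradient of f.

∂f/∂x = 0
∂f/∂y = 0
∂f/∂z = 1
∇f = (0, 0, 1)
At (1, -3, 3): (0, 0, 1).

(0, 0, 1)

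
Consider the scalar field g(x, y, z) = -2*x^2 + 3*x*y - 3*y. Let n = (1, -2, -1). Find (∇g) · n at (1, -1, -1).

∂g/∂x = -4*x + 3*y
∂g/∂y = 3*x - 3
∂g/∂z = 0
∇g at (1, -1, -1) = (-7, 0, 0)
∇g · n = (-7)(1) + (0)(-2) + (0)(-1) = -7

-7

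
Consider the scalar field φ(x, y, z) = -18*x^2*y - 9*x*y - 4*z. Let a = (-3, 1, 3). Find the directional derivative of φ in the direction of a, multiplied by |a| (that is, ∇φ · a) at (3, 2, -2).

501

∂φ/∂x = -36*x*y - 9*y
∂φ/∂y = -18*x^2 - 9*x
∂φ/∂z = -4
∇φ at (3, 2, -2) = (-234, -189, -4)
∇φ · a = (-234)(-3) + (-189)(1) + (-4)(3) = 501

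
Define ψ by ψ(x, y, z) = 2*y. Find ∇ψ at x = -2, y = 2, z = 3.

(0, 2, 0)

∂ψ/∂x = 0
∂ψ/∂y = 2
∂ψ/∂z = 0
∇ψ = (0, 2, 0)
At (-2, 2, 3): (0, 2, 0).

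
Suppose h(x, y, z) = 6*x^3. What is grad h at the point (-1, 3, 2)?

∂h/∂x = 18*x^2
∂h/∂y = 0
∂h/∂z = 0
∇h = (18*x^2, 0, 0)
At (-1, 3, 2): (18, 0, 0).

(18, 0, 0)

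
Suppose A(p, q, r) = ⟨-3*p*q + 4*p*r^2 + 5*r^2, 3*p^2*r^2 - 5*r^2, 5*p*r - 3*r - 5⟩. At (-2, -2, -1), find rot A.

(∇×A)₁ = ∂A₃/∂q − ∂A₂/∂r = -6*p^2*r + 10*r
(∇×A)₂ = ∂A₁/∂r − ∂A₃/∂p = 8*p*r + 5*r
(∇×A)₃ = ∂A₂/∂p − ∂A₁/∂q = 6*p*r^2 + 3*p
∇×A = (-6*p^2*r + 10*r, 8*p*r + 5*r, 6*p*r^2 + 3*p)
At (-2, -2, -1): (14, 11, -18).

(14, 11, -18)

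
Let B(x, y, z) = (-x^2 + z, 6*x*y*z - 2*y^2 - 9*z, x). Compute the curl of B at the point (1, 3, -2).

(-9, 0, -36)

(∇×B)₁ = ∂B₃/∂y − ∂B₂/∂z = -6*x*y + 9
(∇×B)₂ = ∂B₁/∂z − ∂B₃/∂x = 0
(∇×B)₃ = ∂B₂/∂x − ∂B₁/∂y = 6*y*z
∇×B = (-6*x*y + 9, 0, 6*y*z)
At (1, 3, -2): (-9, 0, -36).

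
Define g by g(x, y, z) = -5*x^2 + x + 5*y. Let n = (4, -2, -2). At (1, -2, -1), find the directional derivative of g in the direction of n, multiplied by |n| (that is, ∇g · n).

-46

∂g/∂x = -10*x + 1
∂g/∂y = 5
∂g/∂z = 0
∇g at (1, -2, -1) = (-9, 5, 0)
∇g · n = (-9)(4) + (5)(-2) + (0)(-2) = -46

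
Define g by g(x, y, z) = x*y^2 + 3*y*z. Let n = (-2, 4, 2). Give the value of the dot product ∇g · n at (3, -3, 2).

-84

∂g/∂x = y^2
∂g/∂y = 2*x*y + 3*z
∂g/∂z = 3*y
∇g at (3, -3, 2) = (9, -12, -9)
∇g · n = (9)(-2) + (-12)(4) + (-9)(2) = -84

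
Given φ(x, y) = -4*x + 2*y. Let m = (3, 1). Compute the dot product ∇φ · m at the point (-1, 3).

∂φ/∂x = -4
∂φ/∂y = 2
∇φ at (-1, 3) = (-4, 2)
∇φ · m = (-4)(3) + (2)(1) = -10

-10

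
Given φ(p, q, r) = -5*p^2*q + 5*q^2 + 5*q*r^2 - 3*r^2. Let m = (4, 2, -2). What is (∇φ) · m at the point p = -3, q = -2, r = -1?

∂φ/∂p = -10*p*q
∂φ/∂q = -5*p^2 + 10*q + 5*r^2
∂φ/∂r = 10*q*r - 6*r
∇φ at (-3, -2, -1) = (-60, -60, 26)
∇φ · m = (-60)(4) + (-60)(2) + (26)(-2) = -412

-412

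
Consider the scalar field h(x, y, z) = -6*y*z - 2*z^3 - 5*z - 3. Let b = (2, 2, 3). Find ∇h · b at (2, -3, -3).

-87

∂h/∂x = 0
∂h/∂y = -6*z
∂h/∂z = -6*y - 6*z^2 - 5
∇h at (2, -3, -3) = (0, 18, -41)
∇h · b = (0)(2) + (18)(2) + (-41)(3) = -87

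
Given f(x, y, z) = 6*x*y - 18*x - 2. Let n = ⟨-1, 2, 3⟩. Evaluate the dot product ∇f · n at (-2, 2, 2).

∂f/∂x = 6*y - 18
∂f/∂y = 6*x
∂f/∂z = 0
∇f at (-2, 2, 2) = (-6, -12, 0)
∇f · n = (-6)(-1) + (-12)(2) + (0)(3) = -18

-18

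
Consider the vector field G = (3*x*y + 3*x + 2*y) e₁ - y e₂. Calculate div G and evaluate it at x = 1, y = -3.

∂G₁/∂x = 3*y + 3
∂G₂/∂y = -1
∇·G = 3*y + 2
At (1, -3): -7.

-7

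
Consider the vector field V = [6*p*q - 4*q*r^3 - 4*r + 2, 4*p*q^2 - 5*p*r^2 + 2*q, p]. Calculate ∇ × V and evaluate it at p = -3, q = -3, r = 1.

(-30, 31, 53)

(∇×V)₁ = ∂V₃/∂q − ∂V₂/∂r = 10*p*r
(∇×V)₂ = ∂V₁/∂r − ∂V₃/∂p = -12*q*r^2 - 5
(∇×V)₃ = ∂V₂/∂p − ∂V₁/∂q = -6*p + 4*q^2 + 4*r^3 - 5*r^2
∇×V = (10*p*r, -12*q*r^2 - 5, -6*p + 4*q^2 + 4*r^3 - 5*r^2)
At (-3, -3, 1): (-30, 31, 53).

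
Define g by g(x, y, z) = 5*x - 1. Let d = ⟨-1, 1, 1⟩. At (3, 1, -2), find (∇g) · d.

∂g/∂x = 5
∂g/∂y = 0
∂g/∂z = 0
∇g at (3, 1, -2) = (5, 0, 0)
∇g · d = (5)(-1) + (0)(1) + (0)(1) = -5

-5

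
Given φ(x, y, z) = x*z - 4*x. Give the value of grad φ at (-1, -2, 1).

(-3, 0, -1)

∂φ/∂x = z - 4
∂φ/∂y = 0
∂φ/∂z = x
∇φ = (z - 4, 0, x)
At (-1, -2, 1): (-3, 0, -1).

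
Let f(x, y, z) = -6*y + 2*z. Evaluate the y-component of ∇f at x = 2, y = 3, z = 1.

(∇f)_2 = ∂f/∂y = -6
At (2, 3, 1): -6.

-6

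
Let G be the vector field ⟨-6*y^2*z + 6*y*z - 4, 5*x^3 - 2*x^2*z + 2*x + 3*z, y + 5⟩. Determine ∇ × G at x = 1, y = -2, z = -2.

(∇×G)₁ = ∂G₃/∂y − ∂G₂/∂z = 2*x^2 - 2
(∇×G)₂ = ∂G₁/∂z − ∂G₃/∂x = -6*y^2 + 6*y
(∇×G)₃ = ∂G₂/∂x − ∂G₁/∂y = 15*x^2 - 4*x*z + 12*y*z - 6*z + 2
∇×G = (2*x^2 - 2, -6*y^2 + 6*y, 15*x^2 - 4*x*z + 12*y*z - 6*z + 2)
At (1, -2, -2): (0, -36, 85).

(0, -36, 85)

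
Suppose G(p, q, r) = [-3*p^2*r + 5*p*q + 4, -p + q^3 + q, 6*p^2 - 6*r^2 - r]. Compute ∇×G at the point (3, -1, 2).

(∇×G)₁ = ∂G₃/∂q − ∂G₂/∂r = 0
(∇×G)₂ = ∂G₁/∂r − ∂G₃/∂p = -3*p^2 - 12*p
(∇×G)₃ = ∂G₂/∂p − ∂G₁/∂q = -5*p - 1
∇×G = (0, -3*p^2 - 12*p, -5*p - 1)
At (3, -1, 2): (0, -63, -16).

(0, -63, -16)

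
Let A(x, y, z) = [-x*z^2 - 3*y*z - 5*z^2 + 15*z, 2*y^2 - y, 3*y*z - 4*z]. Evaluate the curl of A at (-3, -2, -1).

(∇×A)₁ = ∂A₃/∂y − ∂A₂/∂z = 3*z
(∇×A)₂ = ∂A₁/∂z − ∂A₃/∂x = -2*x*z - 3*y - 10*z + 15
(∇×A)₃ = ∂A₂/∂x − ∂A₁/∂y = 3*z
∇×A = (3*z, -2*x*z - 3*y - 10*z + 15, 3*z)
At (-3, -2, -1): (-3, 25, -3).

(-3, 25, -3)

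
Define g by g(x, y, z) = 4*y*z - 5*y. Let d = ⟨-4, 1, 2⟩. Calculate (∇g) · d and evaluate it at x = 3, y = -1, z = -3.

∂g/∂x = 0
∂g/∂y = 4*z - 5
∂g/∂z = 4*y
∇g at (3, -1, -3) = (0, -17, -4)
∇g · d = (0)(-4) + (-17)(1) + (-4)(2) = -25

-25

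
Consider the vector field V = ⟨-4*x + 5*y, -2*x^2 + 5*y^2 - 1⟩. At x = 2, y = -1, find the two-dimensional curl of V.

∂V₂/∂x = -4*x
∂V₁/∂y = 5
Scalar curl = -4*x - 5
At (2, -1): -13.

-13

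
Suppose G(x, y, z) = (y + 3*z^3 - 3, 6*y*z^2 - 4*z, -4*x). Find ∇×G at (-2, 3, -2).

(∇×G)₁ = ∂G₃/∂y − ∂G₂/∂z = -12*y*z + 4
(∇×G)₂ = ∂G₁/∂z − ∂G₃/∂x = 9*z^2 + 4
(∇×G)₃ = ∂G₂/∂x − ∂G₁/∂y = -1
∇×G = (-12*y*z + 4, 9*z^2 + 4, -1)
At (-2, 3, -2): (76, 40, -1).

(76, 40, -1)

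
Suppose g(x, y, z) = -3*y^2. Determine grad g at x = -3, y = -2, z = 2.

(0, 12, 0)

∂g/∂x = 0
∂g/∂y = -6*y
∂g/∂z = 0
∇g = (0, -6*y, 0)
At (-3, -2, 2): (0, 12, 0).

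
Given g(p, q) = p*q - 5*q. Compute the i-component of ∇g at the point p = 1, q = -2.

-2

(∇g)_1 = ∂g/∂p = q
At (1, -2): -2.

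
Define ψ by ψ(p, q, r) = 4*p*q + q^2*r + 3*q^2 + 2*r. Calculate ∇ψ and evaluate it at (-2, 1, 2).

(4, 2, 3)

∂ψ/∂p = 4*q
∂ψ/∂q = 4*p + 2*q*r + 6*q
∂ψ/∂r = q^2 + 2
∇ψ = (4*q, 4*p + 2*q*r + 6*q, q^2 + 2)
At (-2, 1, 2): (4, 2, 3).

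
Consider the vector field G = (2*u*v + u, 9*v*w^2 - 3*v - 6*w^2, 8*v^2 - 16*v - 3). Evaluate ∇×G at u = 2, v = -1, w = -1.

(∇×G)₁ = ∂G₃/∂v − ∂G₂/∂w = -18*v*w + 16*v + 12*w - 16
(∇×G)₂ = ∂G₁/∂w − ∂G₃/∂u = 0
(∇×G)₃ = ∂G₂/∂u − ∂G₁/∂v = -2*u
∇×G = (-18*v*w + 16*v + 12*w - 16, 0, -2*u)
At (2, -1, -1): (-62, 0, -4).

(-62, 0, -4)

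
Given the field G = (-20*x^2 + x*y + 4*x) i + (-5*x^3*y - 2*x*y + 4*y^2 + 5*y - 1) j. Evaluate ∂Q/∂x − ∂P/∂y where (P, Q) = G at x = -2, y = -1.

64

∂G₂/∂x = -15*x^2*y - 2*y
∂G₁/∂y = x
Scalar curl = -15*x^2*y - x - 2*y
At (-2, -1): 64.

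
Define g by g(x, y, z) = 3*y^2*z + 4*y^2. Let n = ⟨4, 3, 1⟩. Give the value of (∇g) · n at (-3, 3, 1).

∂g/∂x = 0
∂g/∂y = 6*y*z + 8*y
∂g/∂z = 3*y^2
∇g at (-3, 3, 1) = (0, 42, 27)
∇g · n = (0)(4) + (42)(3) + (27)(1) = 153

153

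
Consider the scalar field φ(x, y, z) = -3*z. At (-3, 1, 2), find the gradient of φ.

∂φ/∂x = 0
∂φ/∂y = 0
∂φ/∂z = -3
∇φ = (0, 0, -3)
At (-3, 1, 2): (0, 0, -3).

(0, 0, -3)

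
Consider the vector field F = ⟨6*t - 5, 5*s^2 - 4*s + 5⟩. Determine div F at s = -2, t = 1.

∂F₁/∂s = 0
∂F₂/∂t = 0
∇·F = 0
At (-2, 1): 0.

0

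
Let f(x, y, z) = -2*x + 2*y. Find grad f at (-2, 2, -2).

(-2, 2, 0)

∂f/∂x = -2
∂f/∂y = 2
∂f/∂z = 0
∇f = (-2, 2, 0)
At (-2, 2, -2): (-2, 2, 0).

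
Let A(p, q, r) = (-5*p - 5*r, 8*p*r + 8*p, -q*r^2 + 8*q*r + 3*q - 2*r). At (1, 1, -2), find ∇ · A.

∂A₁/∂p = -5
∂A₂/∂q = 0
∂A₃/∂r = -2*q*r + 8*q - 2
∇·A = -2*q*r + 8*q - 7
At (1, 1, -2): 5.

5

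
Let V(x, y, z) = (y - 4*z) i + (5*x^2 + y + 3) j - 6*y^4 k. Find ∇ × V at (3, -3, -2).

(648, -4, 29)

(∇×V)₁ = ∂V₃/∂y − ∂V₂/∂z = -24*y^3
(∇×V)₂ = ∂V₁/∂z − ∂V₃/∂x = -4
(∇×V)₃ = ∂V₂/∂x − ∂V₁/∂y = 10*x - 1
∇×V = (-24*y^3, -4, 10*x - 1)
At (3, -3, -2): (648, -4, 29).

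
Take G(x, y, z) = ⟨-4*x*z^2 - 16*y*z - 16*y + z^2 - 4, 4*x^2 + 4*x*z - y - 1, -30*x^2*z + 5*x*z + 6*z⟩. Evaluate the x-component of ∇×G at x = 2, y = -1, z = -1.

-8

(∇×G)_1 = ∂G₃/∂y − ∂G₂/∂z
= 0 − (4*x)
= -4*x
At (2, -1, -1): -8.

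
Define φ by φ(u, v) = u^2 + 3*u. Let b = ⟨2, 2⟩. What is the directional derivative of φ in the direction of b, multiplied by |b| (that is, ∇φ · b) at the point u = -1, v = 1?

2

∂φ/∂u = 2*u + 3
∂φ/∂v = 0
∇φ at (-1, 1) = (1, 0)
∇φ · b = (1)(2) + (0)(2) = 2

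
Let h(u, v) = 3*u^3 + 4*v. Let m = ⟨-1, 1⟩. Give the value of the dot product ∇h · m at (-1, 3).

∂h/∂u = 9*u^2
∂h/∂v = 4
∇h at (-1, 3) = (9, 4)
∇h · m = (9)(-1) + (4)(1) = -5

-5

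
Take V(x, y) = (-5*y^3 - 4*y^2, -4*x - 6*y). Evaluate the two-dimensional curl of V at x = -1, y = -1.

∂V₂/∂x = -4
∂V₁/∂y = -15*y^2 - 8*y
Scalar curl = 15*y^2 + 8*y - 4
At (-1, -1): 3.

3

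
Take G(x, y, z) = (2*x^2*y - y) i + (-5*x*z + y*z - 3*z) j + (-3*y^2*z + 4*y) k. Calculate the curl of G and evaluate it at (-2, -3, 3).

(54, 0, -22)

(∇×G)₁ = ∂G₃/∂y − ∂G₂/∂z = 5*x - 6*y*z - y + 7
(∇×G)₂ = ∂G₁/∂z − ∂G₃/∂x = 0
(∇×G)₃ = ∂G₂/∂x − ∂G₁/∂y = -2*x^2 - 5*z + 1
∇×G = (5*x - 6*y*z - y + 7, 0, -2*x^2 - 5*z + 1)
At (-2, -3, 3): (54, 0, -22).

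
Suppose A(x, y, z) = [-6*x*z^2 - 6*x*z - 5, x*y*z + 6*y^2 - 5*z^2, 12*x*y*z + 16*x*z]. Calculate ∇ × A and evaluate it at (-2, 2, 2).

(∇×A)₁ = ∂A₃/∂y − ∂A₂/∂z = -x*y + 12*x*z + 10*z
(∇×A)₂ = ∂A₁/∂z − ∂A₃/∂x = -12*x*z - 6*x - 12*y*z - 16*z
(∇×A)₃ = ∂A₂/∂x − ∂A₁/∂y = y*z
∇×A = (-x*y + 12*x*z + 10*z, -12*x*z - 6*x - 12*y*z - 16*z, y*z)
At (-2, 2, 2): (-24, -20, 4).

(-24, -20, 4)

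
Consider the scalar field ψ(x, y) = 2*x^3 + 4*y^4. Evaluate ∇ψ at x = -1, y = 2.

∂ψ/∂x = 6*x^2
∂ψ/∂y = 16*y^3
∇ψ = (6*x^2, 16*y^3)
At (-1, 2): (6, 128).

(6, 128)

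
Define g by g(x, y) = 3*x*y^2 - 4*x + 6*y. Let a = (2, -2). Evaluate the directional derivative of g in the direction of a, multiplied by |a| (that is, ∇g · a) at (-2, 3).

∂g/∂x = 3*y^2 - 4
∂g/∂y = 6*x*y + 6
∇g at (-2, 3) = (23, -30)
∇g · a = (23)(2) + (-30)(-2) = 106

106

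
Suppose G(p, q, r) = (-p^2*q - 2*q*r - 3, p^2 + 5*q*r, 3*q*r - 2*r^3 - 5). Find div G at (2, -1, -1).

-10

∂G₁/∂p = -2*p*q
∂G₂/∂q = 5*r
∂G₃/∂r = 3*q - 6*r^2
∇·G = -2*p*q + 3*q - 6*r^2 + 5*r
At (2, -1, -1): -10.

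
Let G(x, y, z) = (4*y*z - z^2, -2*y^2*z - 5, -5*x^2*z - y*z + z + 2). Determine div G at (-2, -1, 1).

-14

∂G₁/∂x = 0
∂G₂/∂y = -4*y*z
∂G₃/∂z = -5*x^2 - y + 1
∇·G = -5*x^2 - 4*y*z - y + 1
At (-2, -1, 1): -14.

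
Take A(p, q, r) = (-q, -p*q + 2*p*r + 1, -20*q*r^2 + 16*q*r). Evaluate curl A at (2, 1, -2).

(-116, 0, -4)

(∇×A)₁ = ∂A₃/∂q − ∂A₂/∂r = -2*p - 20*r^2 + 16*r
(∇×A)₂ = ∂A₁/∂r − ∂A₃/∂p = 0
(∇×A)₃ = ∂A₂/∂p − ∂A₁/∂q = -q + 2*r + 1
∇×A = (-2*p - 20*r^2 + 16*r, 0, -q + 2*r + 1)
At (2, 1, -2): (-116, 0, -4).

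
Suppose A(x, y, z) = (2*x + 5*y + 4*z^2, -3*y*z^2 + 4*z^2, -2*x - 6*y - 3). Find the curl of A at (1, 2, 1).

(-2, 10, -5)

(∇×A)₁ = ∂A₃/∂y − ∂A₂/∂z = 6*y*z - 8*z - 6
(∇×A)₂ = ∂A₁/∂z − ∂A₃/∂x = 8*z + 2
(∇×A)₃ = ∂A₂/∂x − ∂A₁/∂y = -5
∇×A = (6*y*z - 8*z - 6, 8*z + 2, -5)
At (1, 2, 1): (-2, 10, -5).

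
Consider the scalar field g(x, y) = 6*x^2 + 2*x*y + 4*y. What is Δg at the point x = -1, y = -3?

12

∂²g/∂x² = 12
∂²g/∂y² = 0
∇²g = 12
At (-1, -3): 12.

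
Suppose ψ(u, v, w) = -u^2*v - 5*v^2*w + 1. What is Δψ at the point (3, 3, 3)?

∂²ψ/∂u² = -2*v
∂²ψ/∂v² = -10*w
∂²ψ/∂w² = 0
∇²ψ = -2*v - 10*w
At (3, 3, 3): -36.

-36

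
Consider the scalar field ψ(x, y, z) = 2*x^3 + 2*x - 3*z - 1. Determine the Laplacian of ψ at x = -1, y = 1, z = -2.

-12

∂²ψ/∂x² = 12*x
∂²ψ/∂y² = 0
∂²ψ/∂z² = 0
∇²ψ = 12*x
At (-1, 1, -2): -12.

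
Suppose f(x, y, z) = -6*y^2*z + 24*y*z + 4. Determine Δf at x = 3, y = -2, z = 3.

∂²f/∂x² = 0
∂²f/∂y² = -12*z
∂²f/∂z² = 0
∇²f = -12*z
At (3, -2, 3): -36.

-36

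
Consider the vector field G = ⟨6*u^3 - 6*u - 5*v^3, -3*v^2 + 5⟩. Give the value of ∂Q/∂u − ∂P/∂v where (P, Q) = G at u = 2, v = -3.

135

∂G₂/∂u = 0
∂G₁/∂v = -15*v^2
Scalar curl = 15*v^2
At (2, -3): 135.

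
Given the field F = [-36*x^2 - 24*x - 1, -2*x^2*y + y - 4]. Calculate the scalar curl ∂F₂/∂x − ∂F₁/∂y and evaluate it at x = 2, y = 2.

-16

∂F₂/∂x = -4*x*y
∂F₁/∂y = 0
Scalar curl = -4*x*y
At (2, 2): -16.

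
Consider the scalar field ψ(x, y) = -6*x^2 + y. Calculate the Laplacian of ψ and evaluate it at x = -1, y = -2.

-12

∂²ψ/∂x² = -12
∂²ψ/∂y² = 0
∇²ψ = -12
At (-1, -2): -12.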